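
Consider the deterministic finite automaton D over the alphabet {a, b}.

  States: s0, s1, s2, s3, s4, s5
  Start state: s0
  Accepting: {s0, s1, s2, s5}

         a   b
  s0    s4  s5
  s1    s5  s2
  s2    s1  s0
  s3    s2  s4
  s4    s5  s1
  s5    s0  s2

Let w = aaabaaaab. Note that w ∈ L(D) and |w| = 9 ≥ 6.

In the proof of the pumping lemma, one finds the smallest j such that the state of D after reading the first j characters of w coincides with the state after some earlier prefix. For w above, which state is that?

s0

Run of D on w = a a a b a a a a b:
  step 0: s0  (start)
  step 1: s4  (read a: s0→s4)
  step 2: s5  (read a: s4→s5)
  step 3: s0  (read a: s5→s0)   ← first repeat (s0 seen earlier)
  step 4: s5  (read b: s0→s5)
  step 5: s0  (read a: s5→s0)
  step 6: s4  (read a: s0→s4)
  step 7: s5  (read a: s4→s5)
  step 8: s0  (read a: s5→s0)
  step 9: s5  (read b: s0→s5)

The earliest repeat is at step j = 3: D is in s0, which it already visited at step i = 0.
With |Q| = 6, pigeonhole forces a state repeat no later than step 6; the substring read between the first and second visits to that state can be pumped.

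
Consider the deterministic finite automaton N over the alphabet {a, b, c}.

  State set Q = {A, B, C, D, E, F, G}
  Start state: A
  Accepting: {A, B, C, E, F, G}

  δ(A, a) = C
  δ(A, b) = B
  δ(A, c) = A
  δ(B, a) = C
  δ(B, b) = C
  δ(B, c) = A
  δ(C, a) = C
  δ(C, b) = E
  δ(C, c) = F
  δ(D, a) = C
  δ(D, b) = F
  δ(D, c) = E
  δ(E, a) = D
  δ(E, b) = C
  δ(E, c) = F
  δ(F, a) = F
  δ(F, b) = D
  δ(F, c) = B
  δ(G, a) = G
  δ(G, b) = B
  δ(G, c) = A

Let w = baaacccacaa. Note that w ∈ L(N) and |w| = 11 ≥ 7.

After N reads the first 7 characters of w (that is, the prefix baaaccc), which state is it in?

Run of N on the first 7 characters of w = b a a a c c c:
  step 0: A  (start)
  step 1: B  (read b: A→B)
  step 2: C  (read a: B→C)
  step 3: C  (read a: C→C)
  step 4: C  (read a: C→C)
  step 5: F  (read c: C→F)
  step 6: B  (read c: F→B)
  step 7: A  (read c: B→A)

After reading 7 characters, N is in state A.
(This kind of state-tracing is the core of the pumping-lemma construction: with 7 states, pigeonhole forces a repeat within the first 7 steps.)

A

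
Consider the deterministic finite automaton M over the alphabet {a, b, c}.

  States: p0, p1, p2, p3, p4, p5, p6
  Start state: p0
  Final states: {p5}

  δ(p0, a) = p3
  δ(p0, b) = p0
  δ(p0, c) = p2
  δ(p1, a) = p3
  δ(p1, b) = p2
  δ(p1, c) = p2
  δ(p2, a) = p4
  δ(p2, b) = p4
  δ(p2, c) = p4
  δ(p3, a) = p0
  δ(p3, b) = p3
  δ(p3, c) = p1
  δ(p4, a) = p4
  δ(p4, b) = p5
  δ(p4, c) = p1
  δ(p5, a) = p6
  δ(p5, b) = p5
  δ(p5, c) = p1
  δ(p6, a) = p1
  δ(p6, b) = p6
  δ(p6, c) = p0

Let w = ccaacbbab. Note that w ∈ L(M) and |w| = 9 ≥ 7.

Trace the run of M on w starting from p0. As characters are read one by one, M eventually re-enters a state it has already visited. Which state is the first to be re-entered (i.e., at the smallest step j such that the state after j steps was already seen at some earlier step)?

Run of M on w = c c a a c b b a b:
  step 0: p0  (start)
  step 1: p2  (read c: p0→p2)
  step 2: p4  (read c: p2→p4)
  step 3: p4  (read a: p4→p4)   ← first repeat (p4 seen earlier)
  step 4: p4  (read a: p4→p4)
  step 5: p1  (read c: p4→p1)
  step 6: p2  (read b: p1→p2)
  step 7: p4  (read b: p2→p4)
  step 8: p4  (read a: p4→p4)
  step 9: p5  (read b: p4→p5)

The earliest repeat is at step j = 3: M is in p4, which it already visited at step i = 2.

p4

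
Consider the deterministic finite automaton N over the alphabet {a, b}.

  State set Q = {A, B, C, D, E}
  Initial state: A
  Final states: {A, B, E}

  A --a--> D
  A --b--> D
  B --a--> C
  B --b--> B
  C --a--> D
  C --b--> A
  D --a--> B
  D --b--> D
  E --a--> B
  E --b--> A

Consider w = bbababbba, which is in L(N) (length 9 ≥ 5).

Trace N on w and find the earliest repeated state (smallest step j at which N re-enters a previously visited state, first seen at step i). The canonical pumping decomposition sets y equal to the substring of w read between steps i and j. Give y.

State sequence: A -b-> D -b-> D -a-> B -b-> B -a-> C -b-> A -b-> D -b-> D -a-> B
First repeat at step 2: D was already visited.

So i = 1, j = 2, giving x = w[0:1] = b, y = w[1:2] = b, z = w[2:9] = ababbba.
Check: |xy| = 2 ≤ 5 and |y| = 1 ≥ 1. Reading y takes N from D back to D, so every xyⁱz is accepted.
The DFA has 5 states, so the proof of the pumping lemma guarantees a repeated state among the first 5+1 visited; the segment between the two visits is the pumpable y.

b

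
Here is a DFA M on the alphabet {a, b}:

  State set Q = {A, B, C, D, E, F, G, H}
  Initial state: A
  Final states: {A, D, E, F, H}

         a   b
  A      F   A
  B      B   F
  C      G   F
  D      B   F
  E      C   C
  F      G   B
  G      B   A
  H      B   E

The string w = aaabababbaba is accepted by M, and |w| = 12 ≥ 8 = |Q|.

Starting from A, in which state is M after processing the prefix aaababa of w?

F

Run of M on the first 7 characters of w = a a a b a b a:
  step 0: A  (start)
  step 1: F  (read a: A→F)
  step 2: G  (read a: F→G)
  step 3: B  (read a: G→B)
  step 4: F  (read b: B→F)
  step 5: G  (read a: F→G)
  step 6: A  (read b: G→A)
  step 7: F  (read a: A→F)

After reading 7 characters, M is in state F.
(This kind of state-tracing is the core of the pumping-lemma construction: with 8 states, pigeonhole forces a repeat within the first 8 steps.)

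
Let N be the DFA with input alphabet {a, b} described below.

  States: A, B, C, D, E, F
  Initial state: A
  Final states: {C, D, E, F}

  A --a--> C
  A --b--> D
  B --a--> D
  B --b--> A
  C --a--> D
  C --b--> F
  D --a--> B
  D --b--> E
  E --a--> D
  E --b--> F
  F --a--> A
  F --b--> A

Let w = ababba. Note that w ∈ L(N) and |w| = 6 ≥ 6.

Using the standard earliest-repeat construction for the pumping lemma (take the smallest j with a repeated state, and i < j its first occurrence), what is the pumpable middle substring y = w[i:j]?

aba

State sequence: A -a-> C -b-> F -a-> A -b-> D -b-> E -a-> D
First repeat at step 3: A was already visited.

So i = 0, j = 3, giving x = w[0:0] = ε, y = w[0:3] = aba, z = w[3:6] = bba.
Check: |xy| = 3 ≤ 6 and |y| = 3 ≥ 1. Reading y takes N from A back to A, so every xyⁱz is accepted.
Since N has 6 states, any run of length ≥ 6 visits 6+1 states, so by pigeonhole some state repeats within the first 6 steps — that repeat gives the pumpable loop.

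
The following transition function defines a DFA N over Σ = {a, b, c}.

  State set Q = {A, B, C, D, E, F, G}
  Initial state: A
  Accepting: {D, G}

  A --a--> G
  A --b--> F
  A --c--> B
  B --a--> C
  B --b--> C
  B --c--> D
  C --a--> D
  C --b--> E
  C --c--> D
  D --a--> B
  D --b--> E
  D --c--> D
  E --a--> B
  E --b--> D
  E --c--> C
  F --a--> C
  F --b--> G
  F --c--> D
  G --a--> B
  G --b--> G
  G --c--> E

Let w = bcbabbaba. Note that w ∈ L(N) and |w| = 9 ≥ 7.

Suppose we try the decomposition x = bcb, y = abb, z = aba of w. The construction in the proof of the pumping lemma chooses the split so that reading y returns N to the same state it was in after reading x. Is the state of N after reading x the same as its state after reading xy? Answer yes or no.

State sequence: A -b-> F -c-> D -b-> E -a-> B -b-> C -b-> E

After x (step 3): E. After xy (step 6): E.
They match, so y = abb drives N around a cycle from E back to itself; pumping y any number of times keeps N in E before reading z, and xyⁱz ∈ L(N) for every i ≥ 0.

yes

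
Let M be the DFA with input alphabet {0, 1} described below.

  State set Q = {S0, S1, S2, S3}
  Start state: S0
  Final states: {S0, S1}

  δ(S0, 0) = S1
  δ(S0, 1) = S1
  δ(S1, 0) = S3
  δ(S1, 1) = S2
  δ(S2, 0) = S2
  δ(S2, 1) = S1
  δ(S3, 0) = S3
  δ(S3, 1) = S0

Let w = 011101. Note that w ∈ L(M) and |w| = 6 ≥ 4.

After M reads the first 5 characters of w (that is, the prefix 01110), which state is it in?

S2

State sequence: S0 -0-> S1 -1-> S2 -1-> S1 -1-> S2 -0-> S2

After reading 5 characters, M is in state S2.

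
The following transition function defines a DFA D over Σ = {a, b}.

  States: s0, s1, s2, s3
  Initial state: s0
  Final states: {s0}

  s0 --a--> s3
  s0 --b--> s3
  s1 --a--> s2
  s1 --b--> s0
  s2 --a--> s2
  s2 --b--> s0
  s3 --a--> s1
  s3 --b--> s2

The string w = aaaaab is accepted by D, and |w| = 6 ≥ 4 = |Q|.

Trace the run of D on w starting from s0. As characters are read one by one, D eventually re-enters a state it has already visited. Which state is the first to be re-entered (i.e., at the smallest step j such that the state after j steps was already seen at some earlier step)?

s2

State sequence: s0 -a-> s3 -a-> s1 -a-> s2 -a-> s2 -a-> s2 -b-> s0
First repeat at step 4: s2 was already visited.

The earliest repeat is at step j = 4: D is in s2, which it already visited at step i = 3.
Since D has 4 states, any run of length ≥ 4 visits 4+1 states, so by pigeonhole some state repeats within the first 4 steps — that repeat gives the pumpable loop.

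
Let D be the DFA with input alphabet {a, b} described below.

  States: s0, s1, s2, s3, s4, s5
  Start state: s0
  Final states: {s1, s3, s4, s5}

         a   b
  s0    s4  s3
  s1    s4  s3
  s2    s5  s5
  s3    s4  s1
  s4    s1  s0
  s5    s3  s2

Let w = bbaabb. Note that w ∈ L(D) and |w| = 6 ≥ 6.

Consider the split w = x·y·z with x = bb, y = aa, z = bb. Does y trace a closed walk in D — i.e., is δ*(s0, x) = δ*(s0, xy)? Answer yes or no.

yes

State sequence: s0 -b-> s3 -b-> s1 -a-> s4 -a-> s1

After x (step 2): s1. After xy (step 4): s1.
They match, so y = aa drives D around a cycle from s1 back to itself; pumping y any number of times keeps D in s1 before reading z, and xyⁱz ∈ L(D) for every i ≥ 0.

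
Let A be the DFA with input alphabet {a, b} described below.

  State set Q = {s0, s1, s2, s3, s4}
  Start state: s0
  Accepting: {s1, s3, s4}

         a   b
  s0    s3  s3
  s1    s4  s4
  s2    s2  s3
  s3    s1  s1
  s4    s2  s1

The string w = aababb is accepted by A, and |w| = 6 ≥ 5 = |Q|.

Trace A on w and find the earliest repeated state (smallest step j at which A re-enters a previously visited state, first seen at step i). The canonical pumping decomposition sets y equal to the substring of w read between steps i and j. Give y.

Run of A on w = a a b a b b:
  step 0: s0  (start)
  step 1: s3  (read a: s0→s3)
  step 2: s1  (read a: s3→s1)
  step 3: s4  (read b: s1→s4)
  step 4: s2  (read a: s4→s2)
  step 5: s3  (read b: s2→s3)   ← first repeat (s3 seen earlier)
  step 6: s1  (read b: s3→s1)

So i = 1, j = 5, giving x = w[0:1] = a, y = w[1:5] = abab, z = w[5:6] = b.
Check: |xy| = 5 ≤ 5 and |y| = 4 ≥ 1. Reading y takes A from s3 back to s3, so every xyⁱz is accepted.
With |Q| = 5, pigeonhole forces a state repeat no later than step 5; the substring read between the first and second visits to that state can be pumped.

abab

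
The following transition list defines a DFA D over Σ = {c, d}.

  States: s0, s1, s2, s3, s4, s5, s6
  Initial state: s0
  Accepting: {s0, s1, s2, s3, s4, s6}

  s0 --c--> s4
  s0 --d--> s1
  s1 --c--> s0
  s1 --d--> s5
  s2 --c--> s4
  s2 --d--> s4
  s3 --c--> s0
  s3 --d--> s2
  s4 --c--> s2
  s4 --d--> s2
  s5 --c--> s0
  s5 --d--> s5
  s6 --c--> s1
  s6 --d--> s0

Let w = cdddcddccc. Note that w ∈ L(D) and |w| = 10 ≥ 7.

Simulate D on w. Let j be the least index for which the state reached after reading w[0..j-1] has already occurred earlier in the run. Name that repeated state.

State sequence: s0 -c-> s4 -d-> s2 -d-> s4 -d-> s2 -c-> s4 -d-> s2 -d-> s4 -c-> s2 -c-> s4 -c-> s2
First repeat at step 3: s4 was already visited.

The earliest repeat is at step j = 3: D is in s4, which it already visited at step i = 1.
Pumping length from the standard proof: p = 7 (the number of states). The repeated state found above gives |xy| = j ≤ 7 and |y| = j − i ≥ 1.

s4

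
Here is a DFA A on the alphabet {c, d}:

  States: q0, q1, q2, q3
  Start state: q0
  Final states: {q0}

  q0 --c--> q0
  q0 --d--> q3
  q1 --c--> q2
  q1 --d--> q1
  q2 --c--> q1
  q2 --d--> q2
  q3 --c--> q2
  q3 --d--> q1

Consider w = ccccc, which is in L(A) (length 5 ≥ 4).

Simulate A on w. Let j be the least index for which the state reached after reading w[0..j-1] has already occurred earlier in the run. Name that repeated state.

Run of A on w = c c c c c:
  step 0: q0  (start)
  step 1: q0  (read c: q0→q0)   ← first repeat (q0 seen earlier)
  step 2: q0  (read c: q0→q0)
  step 3: q0  (read c: q0→q0)
  step 4: q0  (read c: q0→q0)
  step 5: q0  (read c: q0→q0)

The earliest repeat is at step j = 1: A is in q0, which it already visited at step i = 0.
With |Q| = 4, pigeonhole forces a state repeat no later than step 4; the substring read between the first and second visits to that state can be pumped.

q0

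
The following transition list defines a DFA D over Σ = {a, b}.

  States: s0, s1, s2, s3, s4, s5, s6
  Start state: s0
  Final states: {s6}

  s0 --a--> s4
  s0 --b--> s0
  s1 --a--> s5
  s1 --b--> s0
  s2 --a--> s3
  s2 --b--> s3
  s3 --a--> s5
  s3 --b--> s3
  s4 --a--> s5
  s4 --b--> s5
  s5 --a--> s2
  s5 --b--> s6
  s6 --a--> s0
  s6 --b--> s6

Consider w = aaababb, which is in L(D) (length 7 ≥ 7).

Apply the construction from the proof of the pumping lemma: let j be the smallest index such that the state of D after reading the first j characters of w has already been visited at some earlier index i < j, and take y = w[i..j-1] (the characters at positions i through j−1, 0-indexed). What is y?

aba

Run of D on w = a a a b a b b:
  step 0: s0  (start)
  step 1: s4  (read a: s0→s4)
  step 2: s5  (read a: s4→s5)
  step 3: s2  (read a: s5→s2)
  step 4: s3  (read b: s2→s3)
  step 5: s5  (read a: s3→s5)   ← first repeat (s5 seen earlier)
  step 6: s6  (read b: s5→s6)
  step 7: s6  (read b: s6→s6)

So i = 2, j = 5, giving x = w[0:2] = aa, y = w[2:5] = aba, z = w[5:7] = bb.
Check: |xy| = 5 ≤ 7 and |y| = 3 ≥ 1. Reading y takes D from s5 back to s5, so every xyⁱz is accepted.
The DFA has 7 states, so the proof of the pumping lemma guarantees a repeated state among the first 7+1 visited; the segment between the two visits is the pumpable y.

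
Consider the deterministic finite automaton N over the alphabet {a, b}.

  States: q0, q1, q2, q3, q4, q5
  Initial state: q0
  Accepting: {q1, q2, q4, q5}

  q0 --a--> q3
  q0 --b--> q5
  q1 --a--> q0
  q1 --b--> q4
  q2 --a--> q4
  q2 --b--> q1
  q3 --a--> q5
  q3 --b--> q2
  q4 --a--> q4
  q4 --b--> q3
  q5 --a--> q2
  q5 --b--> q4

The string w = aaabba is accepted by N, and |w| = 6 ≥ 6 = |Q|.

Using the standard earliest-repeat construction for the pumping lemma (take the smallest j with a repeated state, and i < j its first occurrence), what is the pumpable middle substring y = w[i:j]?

a

State sequence: q0 -a-> q3 -a-> q5 -a-> q2 -b-> q1 -b-> q4 -a-> q4
First repeat at step 6: q4 was already visited.

So i = 5, j = 6, giving x = w[0:5] = aaabb, y = w[5:6] = a, z = w[6:6] = ε.
Check: |xy| = 6 ≤ 6 and |y| = 1 ≥ 1. Reading y takes N from q4 back to q4, so every xyⁱz is accepted.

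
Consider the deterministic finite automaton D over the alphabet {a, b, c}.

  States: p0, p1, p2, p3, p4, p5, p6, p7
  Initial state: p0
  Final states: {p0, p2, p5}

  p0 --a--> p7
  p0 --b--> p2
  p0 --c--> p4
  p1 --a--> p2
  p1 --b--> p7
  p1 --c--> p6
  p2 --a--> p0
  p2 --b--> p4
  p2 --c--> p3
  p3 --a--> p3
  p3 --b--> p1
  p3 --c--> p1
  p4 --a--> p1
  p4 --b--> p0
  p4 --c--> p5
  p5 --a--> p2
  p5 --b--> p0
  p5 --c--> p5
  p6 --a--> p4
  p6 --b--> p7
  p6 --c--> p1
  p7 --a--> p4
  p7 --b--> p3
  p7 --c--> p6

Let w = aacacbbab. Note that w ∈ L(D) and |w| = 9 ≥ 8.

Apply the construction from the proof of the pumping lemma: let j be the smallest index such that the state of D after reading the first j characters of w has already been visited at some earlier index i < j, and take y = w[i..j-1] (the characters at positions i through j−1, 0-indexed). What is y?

acacbb

Run of D on w = a a c a c b b a b:
  step 0: p0  (start)
  step 1: p7  (read a: p0→p7)
  step 2: p4  (read a: p7→p4)
  step 3: p5  (read c: p4→p5)
  step 4: p2  (read a: p5→p2)
  step 5: p3  (read c: p2→p3)
  step 6: p1  (read b: p3→p1)
  step 7: p7  (read b: p1→p7)   ← first repeat (p7 seen earlier)
  step 8: p4  (read a: p7→p4)
  step 9: p0  (read b: p4→p0)

So i = 1, j = 7, giving x = w[0:1] = a, y = w[1:7] = acacbb, z = w[7:9] = ab.
Check: |xy| = 7 ≤ 8 and |y| = 6 ≥ 1. Reading y takes D from p7 back to p7, so every xyⁱz is accepted.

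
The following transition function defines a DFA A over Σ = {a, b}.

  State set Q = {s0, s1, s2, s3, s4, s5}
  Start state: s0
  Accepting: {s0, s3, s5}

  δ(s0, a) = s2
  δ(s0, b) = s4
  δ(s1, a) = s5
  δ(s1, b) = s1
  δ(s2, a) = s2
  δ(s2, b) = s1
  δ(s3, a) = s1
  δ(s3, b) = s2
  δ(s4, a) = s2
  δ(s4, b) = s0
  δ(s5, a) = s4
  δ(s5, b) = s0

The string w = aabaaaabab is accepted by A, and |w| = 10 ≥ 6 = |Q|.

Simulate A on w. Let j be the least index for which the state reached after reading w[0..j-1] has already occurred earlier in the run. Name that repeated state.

s2

Run of A on w = a a b a a a a b a b:
  step 0: s0  (start)
  step 1: s2  (read a: s0→s2)
  step 2: s2  (read a: s2→s2)   ← first repeat (s2 seen earlier)
  step 3: s1  (read b: s2→s1)
  step 4: s5  (read a: s1→s5)
  step 5: s4  (read a: s5→s4)
  step 6: s2  (read a: s4→s2)
  step 7: s2  (read a: s2→s2)
  step 8: s1  (read b: s2→s1)
  step 9: s5  (read a: s1→s5)
  step 10: s0  (read b: s5→s0)

The earliest repeat is at step j = 2: A is in s2, which it already visited at step i = 1.
Pumping length from the standard proof: p = 6 (the number of states). The repeated state found above gives |xy| = j ≤ 6 and |y| = j − i ≥ 1.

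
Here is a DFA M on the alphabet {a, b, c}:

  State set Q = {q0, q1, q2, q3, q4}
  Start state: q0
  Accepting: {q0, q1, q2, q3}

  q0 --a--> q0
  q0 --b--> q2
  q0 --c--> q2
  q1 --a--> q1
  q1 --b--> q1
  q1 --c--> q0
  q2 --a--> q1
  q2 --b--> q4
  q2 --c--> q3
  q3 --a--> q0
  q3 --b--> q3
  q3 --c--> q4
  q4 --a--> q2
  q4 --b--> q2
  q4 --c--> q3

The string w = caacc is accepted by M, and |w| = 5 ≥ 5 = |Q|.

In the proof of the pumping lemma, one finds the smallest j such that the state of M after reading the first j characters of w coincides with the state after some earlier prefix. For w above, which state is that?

State sequence: q0 -c-> q2 -a-> q1 -a-> q1 -c-> q0 -c-> q2
First repeat at step 3: q1 was already visited.

The earliest repeat is at step j = 3: M is in q1, which it already visited at step i = 2.

q1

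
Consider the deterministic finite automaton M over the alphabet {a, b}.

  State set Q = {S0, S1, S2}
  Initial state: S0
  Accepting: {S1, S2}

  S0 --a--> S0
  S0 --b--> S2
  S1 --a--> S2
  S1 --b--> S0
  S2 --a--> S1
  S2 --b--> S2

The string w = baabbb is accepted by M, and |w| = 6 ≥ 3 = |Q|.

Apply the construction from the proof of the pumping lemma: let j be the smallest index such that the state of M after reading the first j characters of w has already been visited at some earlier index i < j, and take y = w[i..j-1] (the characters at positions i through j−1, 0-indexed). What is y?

State sequence: S0 -b-> S2 -a-> S1 -a-> S2 -b-> S2 -b-> S2 -b-> S2
First repeat at step 3: S2 was already visited.

So i = 1, j = 3, giving x = w[0:1] = b, y = w[1:3] = aa, z = w[3:6] = bbb.
Check: |xy| = 3 ≤ 3 and |y| = 2 ≥ 1. Reading y takes M from S2 back to S2, so every xyⁱz is accepted.

aa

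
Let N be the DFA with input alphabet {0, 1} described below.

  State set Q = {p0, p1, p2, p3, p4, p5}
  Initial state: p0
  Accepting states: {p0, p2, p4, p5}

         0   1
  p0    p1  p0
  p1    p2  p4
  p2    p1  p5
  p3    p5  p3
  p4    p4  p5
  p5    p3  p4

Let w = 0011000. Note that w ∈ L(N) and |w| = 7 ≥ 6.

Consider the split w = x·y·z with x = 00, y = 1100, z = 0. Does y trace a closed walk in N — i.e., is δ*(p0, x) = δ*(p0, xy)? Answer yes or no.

State sequence: p0 -0-> p1 -0-> p2 -1-> p5 -1-> p4 -0-> p4 -0-> p4

After x (step 2): p2. After xy (step 6): p4.
They differ (p2 ≠ p4), so y is not a cycle from the state after x; this split is not the one the pumping-lemma construction produces, and pumping y need not keep the string in L(N).

no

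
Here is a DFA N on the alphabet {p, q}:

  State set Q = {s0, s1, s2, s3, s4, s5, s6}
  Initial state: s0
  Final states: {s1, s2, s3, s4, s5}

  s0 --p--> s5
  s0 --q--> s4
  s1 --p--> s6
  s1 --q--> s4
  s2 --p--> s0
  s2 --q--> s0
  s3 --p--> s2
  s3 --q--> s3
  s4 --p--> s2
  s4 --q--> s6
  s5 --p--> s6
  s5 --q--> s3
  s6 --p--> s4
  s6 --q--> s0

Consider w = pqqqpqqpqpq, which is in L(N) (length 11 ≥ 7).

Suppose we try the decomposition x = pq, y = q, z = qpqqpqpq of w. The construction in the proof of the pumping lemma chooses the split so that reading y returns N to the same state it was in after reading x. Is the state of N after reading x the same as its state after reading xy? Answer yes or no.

yes

Run of N on the first 3 characters of w = p q q:
  step 0: s0  (start)
  step 1: s5  (read p: s0→s5)
  step 2: s3  (read q: s5→s3)
  step 3: s3  (read q: s3→s3)

After x (step 2): s3. After xy (step 3): s3.
They match, so y = q drives N around a cycle from s3 back to itself; pumping y any number of times keeps N in s3 before reading z, and xyⁱz ∈ L(N) for every i ≥ 0.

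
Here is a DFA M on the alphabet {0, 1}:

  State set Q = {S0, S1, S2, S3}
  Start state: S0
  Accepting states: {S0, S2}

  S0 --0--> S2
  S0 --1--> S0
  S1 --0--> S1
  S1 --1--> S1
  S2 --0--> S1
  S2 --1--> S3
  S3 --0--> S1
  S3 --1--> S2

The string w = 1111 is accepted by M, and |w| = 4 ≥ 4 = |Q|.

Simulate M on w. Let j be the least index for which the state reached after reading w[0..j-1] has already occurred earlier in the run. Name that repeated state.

State sequence: S0 -1-> S0 -1-> S0 -1-> S0 -1-> S0
First repeat at step 1: S0 was already visited.

The earliest repeat is at step j = 1: M is in S0, which it already visited at step i = 0.
Since M has 4 states, any run of length ≥ 4 visits 4+1 states, so by pigeonhole some state repeats within the first 4 steps — that repeat gives the pumpable loop.

S0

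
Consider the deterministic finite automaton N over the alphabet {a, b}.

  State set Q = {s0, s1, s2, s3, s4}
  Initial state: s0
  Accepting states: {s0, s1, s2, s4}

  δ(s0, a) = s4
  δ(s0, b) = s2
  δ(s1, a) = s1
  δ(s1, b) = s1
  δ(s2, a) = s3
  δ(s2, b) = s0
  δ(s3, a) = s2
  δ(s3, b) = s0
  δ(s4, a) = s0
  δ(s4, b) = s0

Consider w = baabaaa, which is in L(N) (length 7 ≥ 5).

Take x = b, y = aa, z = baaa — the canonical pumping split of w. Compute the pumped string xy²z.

xy^2z = b·aa·aa·baaa = baaaabaaa.
Reading y = aa takes N from s2 back to s2, so after x·y·y the machine is still in s2, and z then leads to the accepting state s4. Hence baaaabaaa ∈ L(N).

baaaabaaa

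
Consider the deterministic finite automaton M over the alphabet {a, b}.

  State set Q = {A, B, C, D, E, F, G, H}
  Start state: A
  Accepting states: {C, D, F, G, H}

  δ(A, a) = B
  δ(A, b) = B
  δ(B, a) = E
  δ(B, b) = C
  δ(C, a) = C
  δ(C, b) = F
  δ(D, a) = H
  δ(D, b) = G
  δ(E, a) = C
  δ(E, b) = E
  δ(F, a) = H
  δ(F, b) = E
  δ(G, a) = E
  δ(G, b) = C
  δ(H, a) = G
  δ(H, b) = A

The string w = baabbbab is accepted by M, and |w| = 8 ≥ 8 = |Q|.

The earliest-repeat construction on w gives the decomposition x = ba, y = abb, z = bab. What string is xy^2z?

xy^2z = ba·abb·abb·bab = baabbabbbab.
Reading y = abb takes M from E back to E, so after x·y·y the machine is still in E, and z then leads to the accepting state F. Hence baabbabbbab ∈ L(M).

baabbabbbab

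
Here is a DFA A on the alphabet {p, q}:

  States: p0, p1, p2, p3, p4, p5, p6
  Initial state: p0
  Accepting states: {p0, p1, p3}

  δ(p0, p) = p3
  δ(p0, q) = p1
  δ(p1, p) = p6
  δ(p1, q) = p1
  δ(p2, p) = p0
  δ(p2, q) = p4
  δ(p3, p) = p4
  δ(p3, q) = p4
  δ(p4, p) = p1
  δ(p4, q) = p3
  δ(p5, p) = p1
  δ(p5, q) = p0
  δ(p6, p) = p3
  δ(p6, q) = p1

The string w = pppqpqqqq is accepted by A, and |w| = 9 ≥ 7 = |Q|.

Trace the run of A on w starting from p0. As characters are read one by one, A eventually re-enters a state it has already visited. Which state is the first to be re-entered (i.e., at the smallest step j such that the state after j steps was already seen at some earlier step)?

p1

Run of A on w = p p p q p q q q q:
  step 0: p0  (start)
  step 1: p3  (read p: p0→p3)
  step 2: p4  (read p: p3→p4)
  step 3: p1  (read p: p4→p1)
  step 4: p1  (read q: p1→p1)   ← first repeat (p1 seen earlier)
  step 5: p6  (read p: p1→p6)
  step 6: p1  (read q: p6→p1)
  step 7: p1  (read q: p1→p1)
  step 8: p1  (read q: p1→p1)
  step 9: p1  (read q: p1→p1)

The earliest repeat is at step j = 4: A is in p1, which it already visited at step i = 3.
Since A has 7 states, any run of length ≥ 7 visits 7+1 states, so by pigeonhole some state repeats within the first 7 steps — that repeat gives the pumpable loop.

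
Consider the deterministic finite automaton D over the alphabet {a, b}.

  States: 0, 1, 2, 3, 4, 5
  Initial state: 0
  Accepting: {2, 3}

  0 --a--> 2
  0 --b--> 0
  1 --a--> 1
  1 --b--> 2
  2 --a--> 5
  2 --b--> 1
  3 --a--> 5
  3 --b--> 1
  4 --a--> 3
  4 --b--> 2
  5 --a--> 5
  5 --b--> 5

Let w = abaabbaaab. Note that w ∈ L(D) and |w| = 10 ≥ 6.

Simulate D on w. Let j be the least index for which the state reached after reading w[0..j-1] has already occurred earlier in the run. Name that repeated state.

1

State sequence: 0 -a-> 2 -b-> 1 -a-> 1 -a-> 1 -b-> 2 -b-> 1 -a-> 1 -a-> 1 -a-> 1 -b-> 2
First repeat at step 3: 1 was already visited.

The earliest repeat is at step j = 3: D is in 1, which it already visited at step i = 2.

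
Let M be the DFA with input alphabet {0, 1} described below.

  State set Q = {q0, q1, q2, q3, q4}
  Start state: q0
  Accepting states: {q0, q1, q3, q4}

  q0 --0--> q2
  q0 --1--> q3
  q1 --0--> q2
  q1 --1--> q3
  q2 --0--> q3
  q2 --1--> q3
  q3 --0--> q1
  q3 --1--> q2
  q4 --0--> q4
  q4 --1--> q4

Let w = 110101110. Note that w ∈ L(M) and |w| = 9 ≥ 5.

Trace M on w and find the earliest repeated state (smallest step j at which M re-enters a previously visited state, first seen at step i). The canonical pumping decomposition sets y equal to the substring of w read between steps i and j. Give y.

Run of M on w = 1 1 0 1 0 1 1 1 0:
  step 0: q0  (start)
  step 1: q3  (read 1: q0→q3)
  step 2: q2  (read 1: q3→q2)
  step 3: q3  (read 0: q2→q3)   ← first repeat (q3 seen earlier)
  step 4: q2  (read 1: q3→q2)
  step 5: q3  (read 0: q2→q3)
  step 6: q2  (read 1: q3→q2)
  step 7: q3  (read 1: q2→q3)
  step 8: q2  (read 1: q3→q2)
  step 9: q3  (read 0: q2→q3)

So i = 1, j = 3, giving x = w[0:1] = 1, y = w[1:3] = 10, z = w[3:9] = 101110.
Check: |xy| = 3 ≤ 5 and |y| = 2 ≥ 1. Reading y takes M from q3 back to q3, so every xyⁱz is accepted.
Pumping length from the standard proof: p = 5 (the number of states). The repeated state found above gives |xy| = j ≤ 5 and |y| = j − i ≥ 1.

10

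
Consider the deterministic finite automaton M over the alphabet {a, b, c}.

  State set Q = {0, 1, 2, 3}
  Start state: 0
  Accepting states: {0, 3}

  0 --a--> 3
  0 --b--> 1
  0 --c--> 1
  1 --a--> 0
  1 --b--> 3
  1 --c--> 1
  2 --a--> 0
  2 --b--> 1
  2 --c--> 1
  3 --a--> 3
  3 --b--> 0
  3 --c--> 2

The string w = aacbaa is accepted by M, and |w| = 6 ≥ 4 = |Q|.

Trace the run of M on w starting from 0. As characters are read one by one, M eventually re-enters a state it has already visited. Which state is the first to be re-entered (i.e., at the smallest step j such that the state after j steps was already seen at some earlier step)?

3

State sequence: 0 -a-> 3 -a-> 3 -c-> 2 -b-> 1 -a-> 0 -a-> 3
First repeat at step 2: 3 was already visited.

The earliest repeat is at step j = 2: M is in 3, which it already visited at step i = 1.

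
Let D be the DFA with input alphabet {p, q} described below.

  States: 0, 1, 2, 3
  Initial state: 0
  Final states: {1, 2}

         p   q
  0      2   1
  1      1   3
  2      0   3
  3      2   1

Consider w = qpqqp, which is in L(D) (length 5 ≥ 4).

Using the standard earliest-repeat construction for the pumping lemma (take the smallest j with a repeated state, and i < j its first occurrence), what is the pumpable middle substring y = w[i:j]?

State sequence: 0 -q-> 1 -p-> 1 -q-> 3 -q-> 1 -p-> 1
First repeat at step 2: 1 was already visited.

So i = 1, j = 2, giving x = w[0:1] = q, y = w[1:2] = p, z = w[2:5] = qqp.
Check: |xy| = 2 ≤ 4 and |y| = 1 ≥ 1. Reading y takes D from 1 back to 1, so every xyⁱz is accepted.

p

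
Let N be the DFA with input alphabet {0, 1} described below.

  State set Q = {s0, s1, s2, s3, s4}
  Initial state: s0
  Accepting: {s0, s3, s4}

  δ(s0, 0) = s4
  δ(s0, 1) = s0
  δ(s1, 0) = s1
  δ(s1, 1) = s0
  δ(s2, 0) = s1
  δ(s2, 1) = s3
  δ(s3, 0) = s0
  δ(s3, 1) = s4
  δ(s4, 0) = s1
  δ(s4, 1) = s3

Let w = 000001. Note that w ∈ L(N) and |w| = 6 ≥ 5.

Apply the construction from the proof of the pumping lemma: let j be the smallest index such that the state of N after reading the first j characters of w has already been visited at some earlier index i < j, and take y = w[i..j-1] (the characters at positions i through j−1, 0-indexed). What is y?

Run of N on w = 0 0 0 0 0 1:
  step 0: s0  (start)
  step 1: s4  (read 0: s0→s4)
  step 2: s1  (read 0: s4→s1)
  step 3: s1  (read 0: s1→s1)   ← first repeat (s1 seen earlier)
  step 4: s1  (read 0: s1→s1)
  step 5: s1  (read 0: s1→s1)
  step 6: s0  (read 1: s1→s0)

So i = 2, j = 3, giving x = w[0:2] = 00, y = w[2:3] = 0, z = w[3:6] = 001.
Check: |xy| = 3 ≤ 5 and |y| = 1 ≥ 1. Reading y takes N from s1 back to s1, so every xyⁱz is accepted.

0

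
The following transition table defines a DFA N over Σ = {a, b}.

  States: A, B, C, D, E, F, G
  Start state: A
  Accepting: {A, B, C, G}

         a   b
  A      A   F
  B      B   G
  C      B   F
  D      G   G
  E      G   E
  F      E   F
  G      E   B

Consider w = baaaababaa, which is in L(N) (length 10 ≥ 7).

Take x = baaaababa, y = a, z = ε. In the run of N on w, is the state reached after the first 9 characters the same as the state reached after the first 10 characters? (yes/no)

Run of N on the first 10 characters of w = b a a a a b a b a a:
  step 0: A  (start)
  step 1: F  (read b: A→F)
  step 2: E  (read a: F→E)
  step 3: G  (read a: E→G)
  step 4: E  (read a: G→E)
  step 5: G  (read a: E→G)
  step 6: B  (read b: G→B)
  step 7: B  (read a: B→B)
  step 8: G  (read b: B→G)
  step 9: E  (read a: G→E)
  step 10: G  (read a: E→G)

After x (step 9): E. After xy (step 10): G.
They differ (E ≠ G), so y is not a cycle from the state after x; this split is not the one the pumping-lemma construction produces, and pumping y need not keep the string in L(N).

no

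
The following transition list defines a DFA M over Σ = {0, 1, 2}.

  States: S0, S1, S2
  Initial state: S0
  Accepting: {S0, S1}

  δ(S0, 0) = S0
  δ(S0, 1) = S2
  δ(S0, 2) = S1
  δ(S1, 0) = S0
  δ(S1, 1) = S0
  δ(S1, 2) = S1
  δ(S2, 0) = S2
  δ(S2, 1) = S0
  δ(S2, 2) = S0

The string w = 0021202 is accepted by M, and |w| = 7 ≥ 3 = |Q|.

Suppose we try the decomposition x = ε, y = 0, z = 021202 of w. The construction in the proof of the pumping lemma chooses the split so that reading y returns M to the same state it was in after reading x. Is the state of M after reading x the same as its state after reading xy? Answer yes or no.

yes

Run of M on the first 1 characters of w = 0:
  step 0: S0  (start)
  step 1: S0  (read 0: S0→S0)

After x (step 0): S0. After xy (step 1): S0.
They match, so y = 0 drives M around a cycle from S0 back to itself; pumping y any number of times keeps M in S0 before reading z, and xyⁱz ∈ L(M) for every i ≥ 0.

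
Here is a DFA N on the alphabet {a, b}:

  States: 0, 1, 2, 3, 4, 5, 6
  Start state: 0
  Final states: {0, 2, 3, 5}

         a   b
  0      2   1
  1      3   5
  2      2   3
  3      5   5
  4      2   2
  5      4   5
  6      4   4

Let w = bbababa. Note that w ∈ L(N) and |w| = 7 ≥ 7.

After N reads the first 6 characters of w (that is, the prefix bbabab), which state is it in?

State sequence: 0 -b-> 1 -b-> 5 -a-> 4 -b-> 2 -a-> 2 -b-> 3

After reading 6 characters, N is in state 3.

3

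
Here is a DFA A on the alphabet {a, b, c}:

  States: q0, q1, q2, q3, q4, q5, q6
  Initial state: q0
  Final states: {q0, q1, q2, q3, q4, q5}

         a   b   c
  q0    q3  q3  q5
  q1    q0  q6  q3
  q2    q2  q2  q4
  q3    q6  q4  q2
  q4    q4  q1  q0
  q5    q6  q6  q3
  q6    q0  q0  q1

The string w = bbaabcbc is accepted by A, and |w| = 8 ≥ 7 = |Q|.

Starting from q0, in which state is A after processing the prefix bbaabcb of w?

q4

Run of A on the first 7 characters of w = b b a a b c b:
  step 0: q0  (start)
  step 1: q3  (read b: q0→q3)
  step 2: q4  (read b: q3→q4)
  step 3: q4  (read a: q4→q4)
  step 4: q4  (read a: q4→q4)
  step 5: q1  (read b: q4→q1)
  step 6: q3  (read c: q1→q3)
  step 7: q4  (read b: q3→q4)

After reading 7 characters, A is in state q4.
(This kind of state-tracing is the core of the pumping-lemma construction: with 7 states, pigeonhole forces a repeat within the first 7 steps.)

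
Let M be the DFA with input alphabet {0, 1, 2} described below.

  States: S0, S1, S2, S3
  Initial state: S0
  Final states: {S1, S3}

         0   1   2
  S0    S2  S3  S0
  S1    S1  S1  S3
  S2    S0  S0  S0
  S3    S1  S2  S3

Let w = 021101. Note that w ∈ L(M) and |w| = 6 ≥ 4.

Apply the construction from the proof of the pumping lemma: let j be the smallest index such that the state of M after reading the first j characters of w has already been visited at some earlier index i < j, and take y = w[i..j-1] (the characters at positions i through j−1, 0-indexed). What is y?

Run of M on w = 0 2 1 1 0 1:
  step 0: S0  (start)
  step 1: S2  (read 0: S0→S2)
  step 2: S0  (read 2: S2→S0)   ← first repeat (S0 seen earlier)
  step 3: S3  (read 1: S0→S3)
  step 4: S2  (read 1: S3→S2)
  step 5: S0  (read 0: S2→S0)
  step 6: S3  (read 1: S0→S3)

So i = 0, j = 2, giving x = w[0:0] = ε, y = w[0:2] = 02, z = w[2:6] = 1101.
Check: |xy| = 2 ≤ 4 and |y| = 2 ≥ 1. Reading y takes M from S0 back to S0, so every xyⁱz is accepted.
The DFA has 4 states, so the proof of the pumping lemma guarantees a repeated state among the first 4+1 visited; the segment between the two visits is the pumpable y.

02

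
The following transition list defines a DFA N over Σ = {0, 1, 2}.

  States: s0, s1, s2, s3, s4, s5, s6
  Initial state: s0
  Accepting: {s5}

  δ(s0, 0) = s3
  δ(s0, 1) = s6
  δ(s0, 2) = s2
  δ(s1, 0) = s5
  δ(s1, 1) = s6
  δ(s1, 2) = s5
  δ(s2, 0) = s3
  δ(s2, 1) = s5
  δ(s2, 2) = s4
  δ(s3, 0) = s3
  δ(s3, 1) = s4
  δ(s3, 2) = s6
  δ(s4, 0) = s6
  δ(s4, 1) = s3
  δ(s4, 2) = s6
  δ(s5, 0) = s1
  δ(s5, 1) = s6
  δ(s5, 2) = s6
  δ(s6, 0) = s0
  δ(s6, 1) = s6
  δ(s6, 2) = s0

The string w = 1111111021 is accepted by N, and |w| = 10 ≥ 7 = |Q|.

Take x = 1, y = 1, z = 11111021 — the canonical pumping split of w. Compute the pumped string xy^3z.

xy^3z = 1·1·1·1·11111021 = 111111111021.
Reading y = 1 takes N from s6 back to s6, so after x·y·y·y the machine is still in s6, and z then leads to the accepting state s5. Hence 111111111021 ∈ L(N).

111111111021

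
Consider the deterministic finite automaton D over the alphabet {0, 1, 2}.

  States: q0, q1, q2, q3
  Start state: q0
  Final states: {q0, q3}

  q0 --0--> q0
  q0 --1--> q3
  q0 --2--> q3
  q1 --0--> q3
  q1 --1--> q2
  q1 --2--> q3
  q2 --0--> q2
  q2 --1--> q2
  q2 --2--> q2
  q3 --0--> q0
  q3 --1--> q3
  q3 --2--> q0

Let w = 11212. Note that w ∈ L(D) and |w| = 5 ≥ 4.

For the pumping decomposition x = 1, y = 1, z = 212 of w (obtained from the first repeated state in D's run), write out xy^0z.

1212

xy⁰z = xz = 1·212 = 1212.
Reading y = 1 takes D from q3 back to q3, so after x the machine is still in q3, and z then leads to the accepting state q0. Hence 1212 ∈ L(D).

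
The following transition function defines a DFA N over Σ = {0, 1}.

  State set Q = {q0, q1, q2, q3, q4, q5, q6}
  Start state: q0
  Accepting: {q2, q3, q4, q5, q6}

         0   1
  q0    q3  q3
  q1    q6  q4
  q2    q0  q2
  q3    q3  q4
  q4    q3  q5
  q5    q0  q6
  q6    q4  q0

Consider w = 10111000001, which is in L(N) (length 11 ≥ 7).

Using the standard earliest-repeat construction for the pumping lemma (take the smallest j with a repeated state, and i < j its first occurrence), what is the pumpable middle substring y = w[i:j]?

State sequence: q0 -1-> q3 -0-> q3 -1-> q4 -1-> q5 -1-> q6 -0-> q4 -0-> q3 -0-> q3 -0-> q3 -0-> q3 -1-> q4
First repeat at step 2: q3 was already visited.

So i = 1, j = 2, giving x = w[0:1] = 1, y = w[1:2] = 0, z = w[2:11] = 111000001.
Check: |xy| = 2 ≤ 7 and |y| = 1 ≥ 1. Reading y takes N from q3 back to q3, so every xyⁱz is accepted.

0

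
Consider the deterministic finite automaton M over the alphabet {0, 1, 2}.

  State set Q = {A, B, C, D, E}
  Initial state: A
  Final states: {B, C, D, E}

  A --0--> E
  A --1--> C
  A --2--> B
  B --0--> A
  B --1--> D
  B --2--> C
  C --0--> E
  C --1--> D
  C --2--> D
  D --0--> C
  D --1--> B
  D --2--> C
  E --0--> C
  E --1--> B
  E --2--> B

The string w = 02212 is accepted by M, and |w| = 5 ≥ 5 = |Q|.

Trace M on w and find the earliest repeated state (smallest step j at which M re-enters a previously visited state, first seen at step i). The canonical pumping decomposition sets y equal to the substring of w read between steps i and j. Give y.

Run of M on w = 0 2 2 1 2:
  step 0: A  (start)
  step 1: E  (read 0: A→E)
  step 2: B  (read 2: E→B)
  step 3: C  (read 2: B→C)
  step 4: D  (read 1: C→D)
  step 5: C  (read 2: D→C)   ← first repeat (C seen earlier)

So i = 3, j = 5, giving x = w[0:3] = 022, y = w[3:5] = 12, z = w[5:5] = ε.
Check: |xy| = 5 ≤ 5 and |y| = 2 ≥ 1. Reading y takes M from C back to C, so every xyⁱz is accepted.
Since M has 5 states, any run of length ≥ 5 visits 5+1 states, so by pigeonhole some state repeats within the first 5 steps — that repeat gives the pumpable loop.

12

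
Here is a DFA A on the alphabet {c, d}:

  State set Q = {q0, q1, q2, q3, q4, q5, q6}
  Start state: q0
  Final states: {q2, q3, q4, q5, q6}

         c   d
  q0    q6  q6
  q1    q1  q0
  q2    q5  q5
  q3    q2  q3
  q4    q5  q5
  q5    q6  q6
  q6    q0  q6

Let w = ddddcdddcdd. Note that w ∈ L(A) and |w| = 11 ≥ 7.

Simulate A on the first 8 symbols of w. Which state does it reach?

q6

Run of A on the first 8 characters of w = d d d d c d d d:
  step 0: q0  (start)
  step 1: q6  (read d: q0→q6)
  step 2: q6  (read d: q6→q6)
  step 3: q6  (read d: q6→q6)
  step 4: q6  (read d: q6→q6)
  step 5: q0  (read c: q6→q0)
  step 6: q6  (read d: q0→q6)
  step 7: q6  (read d: q6→q6)
  step 8: q6  (read d: q6→q6)

After reading 8 characters, A is in state q6.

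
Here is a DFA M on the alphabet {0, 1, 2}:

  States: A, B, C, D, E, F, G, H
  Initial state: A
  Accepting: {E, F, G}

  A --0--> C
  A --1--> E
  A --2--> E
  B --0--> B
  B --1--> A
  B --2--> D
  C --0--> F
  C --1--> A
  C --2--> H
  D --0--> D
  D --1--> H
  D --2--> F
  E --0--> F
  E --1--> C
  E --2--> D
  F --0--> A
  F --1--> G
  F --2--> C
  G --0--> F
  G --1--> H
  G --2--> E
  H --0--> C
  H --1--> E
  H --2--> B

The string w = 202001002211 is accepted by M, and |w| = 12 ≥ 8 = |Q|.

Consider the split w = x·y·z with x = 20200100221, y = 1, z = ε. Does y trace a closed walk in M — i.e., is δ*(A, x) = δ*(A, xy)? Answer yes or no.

Run of M on the first 12 characters of w = 2 0 2 0 0 1 0 0 2 2 1 1:
  step 0: A  (start)
  step 1: E  (read 2: A→E)
  step 2: F  (read 0: E→F)
  step 3: C  (read 2: F→C)
  step 4: F  (read 0: C→F)
  step 5: A  (read 0: F→A)
  step 6: E  (read 1: A→E)
  step 7: F  (read 0: E→F)
  step 8: A  (read 0: F→A)
  step 9: E  (read 2: A→E)
  step 10: D  (read 2: E→D)
  step 11: H  (read 1: D→H)
  step 12: E  (read 1: H→E)

After x (step 11): H. After xy (step 12): E.
They differ (H ≠ E), so y is not a cycle from the state after x; this split is not the one the pumping-lemma construction produces, and pumping y need not keep the string in L(M).

no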